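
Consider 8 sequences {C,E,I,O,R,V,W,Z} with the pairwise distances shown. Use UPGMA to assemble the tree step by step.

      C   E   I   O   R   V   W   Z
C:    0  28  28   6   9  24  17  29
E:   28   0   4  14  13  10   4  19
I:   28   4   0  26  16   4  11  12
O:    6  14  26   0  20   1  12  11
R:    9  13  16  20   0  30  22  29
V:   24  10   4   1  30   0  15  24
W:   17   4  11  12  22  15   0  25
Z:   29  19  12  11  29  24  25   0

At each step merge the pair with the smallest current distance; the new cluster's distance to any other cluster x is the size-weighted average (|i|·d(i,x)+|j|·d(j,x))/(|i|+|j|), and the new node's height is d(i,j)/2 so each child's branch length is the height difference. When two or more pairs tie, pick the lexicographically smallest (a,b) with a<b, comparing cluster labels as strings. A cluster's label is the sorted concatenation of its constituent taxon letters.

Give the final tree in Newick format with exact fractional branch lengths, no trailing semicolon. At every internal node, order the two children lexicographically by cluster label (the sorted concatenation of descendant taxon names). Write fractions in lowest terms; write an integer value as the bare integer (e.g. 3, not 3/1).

((C:9/2,R:9/2):77/12,((((E:2,I:2):7/4,W:15/4):3,(O:1/2,V:1/2):25/4):47/20,Z:91/10):109/60)

iteration 1: select O,V (d=1); attach at lengths (1/2, 1/2); label the merged cluster OV
  updated: d(C,OV)=15, d(E,OV)=12, d(I,OV)=15, d(OV,R)=25, d(OV,W)=27/2, d(OV,Z)=35/2
iteration 2: select E,I (d=4); attach at lengths (2, 2); label the merged cluster EI
  updated: d(C,EI)=28, d(EI,OV)=27/2, d(EI,R)=29/2, d(EI,W)=15/2, d(EI,Z)=31/2
iteration 3: select EI,W (d=15/2); attach at lengths (7/4, 15/4); label the merged cluster EIW
  updated: d(C,EIW)=73/3, d(EIW,OV)=27/2, d(EIW,R)=17, d(EIW,Z)=56/3
iteration 4: select C,R (d=9); attach at lengths (9/2, 9/2); label the merged cluster CR
  updated: d(CR,EIW)=62/3, d(CR,OV)=20, d(CR,Z)=29
iteration 5: select EIW,OV (d=27/2); attach at lengths (3, 25/4); label the merged cluster EIOVW
  updated: d(CR,EIOVW)=102/5, d(EIOVW,Z)=91/5
iteration 6: select EIOVW,Z (d=91/5); attach at lengths (47/20, 91/10); label the merged cluster EIOVWZ
  updated: d(CR,EIOVWZ)=131/6
iteration 7: select CR,EIOVWZ (d=131/6); attach at lengths (77/12, 109/60); label the merged cluster CEIORVWZ
final tree: ((C:9/2,R:9/2):77/12,((((E:2,I:2):7/4,W:15/4):3,(O:1/2,V:1/2):25/4):47/20,Z:91/10):109/60)
total length: 1453/30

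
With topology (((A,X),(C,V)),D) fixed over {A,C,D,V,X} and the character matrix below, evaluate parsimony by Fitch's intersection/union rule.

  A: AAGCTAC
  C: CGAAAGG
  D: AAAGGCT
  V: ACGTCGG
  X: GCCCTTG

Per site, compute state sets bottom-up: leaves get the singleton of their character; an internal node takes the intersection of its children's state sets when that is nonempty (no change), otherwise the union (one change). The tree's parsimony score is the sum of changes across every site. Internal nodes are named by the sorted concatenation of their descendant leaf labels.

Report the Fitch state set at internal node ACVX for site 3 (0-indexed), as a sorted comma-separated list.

[col 0] AX: children A:{A}, X:{G} ∪→ {A,G}; cost 1
[col 0] CV: children C:{C}, V:{A} ∪→ {A,C}; cost 1
[col 0] ACVX: children AX:{A,G}, CV:{A,C} ∩→ {A}; cost 0
[col 0] ACDVX: children ACVX:{A}, D:{A} ∩→ {A}; cost 0
[col 1] AX: children A:{A}, X:{C} ∪→ {A,C}; cost 1
[col 1] CV: children C:{G}, V:{C} ∪→ {C,G}; cost 1
[col 1] ACVX: children AX:{A,C}, CV:{C,G} ∩→ {C}; cost 0
[col 1] ACDVX: children ACVX:{C}, D:{A} ∪→ {A,C}; cost 1
[col 2] AX: children A:{G}, X:{C} ∪→ {C,G}; cost 1
[col 2] CV: children C:{A}, V:{G} ∪→ {A,G}; cost 1
[col 2] ACVX: children AX:{C,G}, CV:{A,G} ∩→ {G}; cost 0
[col 2] ACDVX: children ACVX:{G}, D:{A} ∪→ {A,G}; cost 1
[col 3] AX: children A:{C}, X:{C} ∩→ {C}; cost 0
[col 3] CV: children C:{A}, V:{T} ∪→ {A,T}; cost 1
[col 3] ACVX: children AX:{C}, CV:{A,T} ∪→ {A,C,T}; cost 1
[col 3] ACDVX: children ACVX:{A,C,T}, D:{G} ∪→ {A,C,G,T}; cost 1
[col 4] AX: children A:{T}, X:{T} ∩→ {T}; cost 0
[col 4] CV: children C:{A}, V:{C} ∪→ {A,C}; cost 1
[col 4] ACVX: children AX:{T}, CV:{A,C} ∪→ {A,C,T}; cost 1
[col 4] ACDVX: children ACVX:{A,C,T}, D:{G} ∪→ {A,C,G,T}; cost 1
[col 5] AX: children A:{A}, X:{T} ∪→ {A,T}; cost 1
[col 5] CV: children C:{G}, V:{G} ∩→ {G}; cost 0
[col 5] ACVX: children AX:{A,T}, CV:{G} ∪→ {A,G,T}; cost 1
[col 5] ACDVX: children ACVX:{A,G,T}, D:{C} ∪→ {A,C,G,T}; cost 1
[col 6] AX: children A:{C}, X:{G} ∪→ {C,G}; cost 1
[col 6] CV: children C:{G}, V:{G} ∩→ {G}; cost 0
[col 6] ACVX: children AX:{C,G}, CV:{G} ∩→ {G}; cost 0
[col 6] ACDVX: children ACVX:{G}, D:{T} ∪→ {G,T}; cost 1
per-site changes: [2, 3, 3, 3, 3, 3, 2]; total = 19

A,C,T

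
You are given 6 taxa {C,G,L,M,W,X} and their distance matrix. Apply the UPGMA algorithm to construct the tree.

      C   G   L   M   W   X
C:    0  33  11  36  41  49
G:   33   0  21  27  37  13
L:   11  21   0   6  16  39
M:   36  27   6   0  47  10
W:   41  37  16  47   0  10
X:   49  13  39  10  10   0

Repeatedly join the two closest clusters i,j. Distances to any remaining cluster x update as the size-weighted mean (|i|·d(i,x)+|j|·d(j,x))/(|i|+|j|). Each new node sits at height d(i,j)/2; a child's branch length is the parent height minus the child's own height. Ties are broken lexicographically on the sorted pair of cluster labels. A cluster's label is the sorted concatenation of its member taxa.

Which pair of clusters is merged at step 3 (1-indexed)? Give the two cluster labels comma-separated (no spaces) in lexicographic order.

iteration 1: select L,M (d=6); attach at lengths (3, 3); label the merged cluster LM
  updated: d(C,LM)=47/2, d(G,LM)=24, d(LM,W)=63/2, d(LM,X)=49/2
iteration 2: select W,X (d=10); attach at lengths (5, 5); label the merged cluster WX
  updated: d(C,WX)=45, d(G,WX)=25, d(LM,WX)=28
iteration 3: select C,LM (d=47/2); attach at lengths (47/4, 35/4); label the merged cluster CLM
  updated: d(CLM,G)=27, d(CLM,WX)=101/3
iteration 4: select G,WX (d=25); attach at lengths (25/2, 15/2); label the merged cluster GWX
  updated: d(CLM,GWX)=283/9
iteration 5: select CLM,GWX (d=283/9); attach at lengths (143/36, 29/9); label the merged cluster CGLMWX
final tree: ((C:47/4,(L:3,M:3):35/4):143/36,(G:25/2,(W:5,X:5):15/2):29/9)
total length: 2293/36

C,LM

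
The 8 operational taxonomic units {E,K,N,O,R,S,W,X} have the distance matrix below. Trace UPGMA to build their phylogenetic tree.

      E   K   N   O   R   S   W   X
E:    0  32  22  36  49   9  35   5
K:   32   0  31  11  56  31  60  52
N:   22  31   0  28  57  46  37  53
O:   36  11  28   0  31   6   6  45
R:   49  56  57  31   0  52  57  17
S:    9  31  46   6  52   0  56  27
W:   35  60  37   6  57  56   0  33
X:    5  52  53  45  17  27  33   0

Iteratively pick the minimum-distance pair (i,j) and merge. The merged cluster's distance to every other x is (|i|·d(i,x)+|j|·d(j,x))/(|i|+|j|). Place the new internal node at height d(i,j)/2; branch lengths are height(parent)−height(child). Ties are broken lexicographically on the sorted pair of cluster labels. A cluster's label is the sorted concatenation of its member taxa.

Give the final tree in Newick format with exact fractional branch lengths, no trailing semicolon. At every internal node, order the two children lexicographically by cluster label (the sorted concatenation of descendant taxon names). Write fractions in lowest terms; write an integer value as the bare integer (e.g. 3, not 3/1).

iteration 1: select E,X (d=5); attach at lengths (5/2, 5/2); label the merged cluster EX
  updated: d(EX,K)=42, d(EX,N)=75/2, d(EX,O)=81/2, d(EX,R)=33, d(EX,S)=18, d(EX,W)=34
iteration 2: select O,S (d=6); attach at lengths (3, 3); label the merged cluster OS
  updated: d(EX,OS)=117/4, d(K,OS)=21, d(N,OS)=37, d(OS,R)=83/2, d(OS,W)=31
iteration 3: select K,OS (d=21); attach at lengths (21/2, 15/2); label the merged cluster KOS
  updated: d(EX,KOS)=67/2, d(KOS,N)=35, d(KOS,R)=139/3, d(KOS,W)=122/3
iteration 4: select EX,R (d=33); attach at lengths (14, 33/2); label the merged cluster ERX
  updated: d(ERX,KOS)=340/9, d(ERX,N)=44, d(ERX,W)=125/3
iteration 5: select KOS,N (d=35); attach at lengths (7, 35/2); label the merged cluster KNOS
  updated: d(ERX,KNOS)=118/3, d(KNOS,W)=159/4
iteration 6: select ERX,KNOS (d=118/3); attach at lengths (19/6, 13/6); label the merged cluster EKNORSX
  updated: d(EKNORSX,W)=284/7
iteration 7: select EKNORSX,W (d=284/7); attach at lengths (13/21, 142/7); label the merged cluster EKNORSWX
final tree: ((((E:5/2,X:5/2):14,R:33/2):19/6,((K:21/2,(O:3,S:3):15/2):7,N:35/2):13/6):13/21,W:142/7)
total length: 2315/21

((((E:5/2,X:5/2):14,R:33/2):19/6,((K:21/2,(O:3,S:3):15/2):7,N:35/2):13/6):13/21,W:142/7)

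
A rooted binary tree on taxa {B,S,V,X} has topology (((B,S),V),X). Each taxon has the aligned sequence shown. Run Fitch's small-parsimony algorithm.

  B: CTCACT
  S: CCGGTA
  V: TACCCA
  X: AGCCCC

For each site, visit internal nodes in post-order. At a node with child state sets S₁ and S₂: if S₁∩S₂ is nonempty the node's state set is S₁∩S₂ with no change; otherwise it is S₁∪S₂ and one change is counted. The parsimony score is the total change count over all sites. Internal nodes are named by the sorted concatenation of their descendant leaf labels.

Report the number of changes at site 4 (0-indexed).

1

BS@0: {C} ∩ {C} = {C} (intersection, +0)
BSV@0: {C} ∪ {T} = {C,T} (union, +1)
BSVX@0: {C,T} ∪ {A} = {A,C,T} (union, +1)
BS@1: {T} ∪ {C} = {C,T} (union, +1)
BSV@1: {C,T} ∪ {A} = {A,C,T} (union, +1)
BSVX@1: {A,C,T} ∪ {G} = {A,C,G,T} (union, +1)
BS@2: {C} ∪ {G} = {C,G} (union, +1)
BSV@2: {C,G} ∩ {C} = {C} (intersection, +0)
BSVX@2: {C} ∩ {C} = {C} (intersection, +0)
BS@3: {A} ∪ {G} = {A,G} (union, +1)
BSV@3: {A,G} ∪ {C} = {A,C,G} (union, +1)
BSVX@3: {A,C,G} ∩ {C} = {C} (intersection, +0)
BS@4: {C} ∪ {T} = {C,T} (union, +1)
BSV@4: {C,T} ∩ {C} = {C} (intersection, +0)
BSVX@4: {C} ∩ {C} = {C} (intersection, +0)
BS@5: {T} ∪ {A} = {A,T} (union, +1)
BSV@5: {A,T} ∩ {A} = {A} (intersection, +0)
BSVX@5: {A} ∪ {C} = {A,C} (union, +1)
per-site changes: [2, 3, 1, 2, 1, 2]; total = 11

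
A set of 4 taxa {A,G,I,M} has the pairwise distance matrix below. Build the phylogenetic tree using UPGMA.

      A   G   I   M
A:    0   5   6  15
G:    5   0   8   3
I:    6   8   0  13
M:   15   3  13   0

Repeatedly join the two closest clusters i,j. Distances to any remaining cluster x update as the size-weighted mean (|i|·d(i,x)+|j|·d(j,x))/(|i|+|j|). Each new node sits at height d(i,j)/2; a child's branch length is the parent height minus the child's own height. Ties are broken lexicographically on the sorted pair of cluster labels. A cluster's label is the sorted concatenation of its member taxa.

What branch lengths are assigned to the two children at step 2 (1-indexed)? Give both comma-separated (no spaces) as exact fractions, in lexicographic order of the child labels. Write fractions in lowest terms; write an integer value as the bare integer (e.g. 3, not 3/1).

iteration 1: select G,M (d=3); attach at lengths (3/2, 3/2); label the merged cluster GM
  updated: d(A,GM)=10, d(GM,I)=21/2
iteration 2: select A,I (d=6); attach at lengths (3, 3); label the merged cluster AI
  updated: d(AI,GM)=41/4
iteration 3: select AI,GM (d=41/4); attach at lengths (17/8, 29/8); label the merged cluster AGIM
final tree: ((A:3,I:3):17/8,(G:3/2,M:3/2):29/8)
total length: 59/4

3,3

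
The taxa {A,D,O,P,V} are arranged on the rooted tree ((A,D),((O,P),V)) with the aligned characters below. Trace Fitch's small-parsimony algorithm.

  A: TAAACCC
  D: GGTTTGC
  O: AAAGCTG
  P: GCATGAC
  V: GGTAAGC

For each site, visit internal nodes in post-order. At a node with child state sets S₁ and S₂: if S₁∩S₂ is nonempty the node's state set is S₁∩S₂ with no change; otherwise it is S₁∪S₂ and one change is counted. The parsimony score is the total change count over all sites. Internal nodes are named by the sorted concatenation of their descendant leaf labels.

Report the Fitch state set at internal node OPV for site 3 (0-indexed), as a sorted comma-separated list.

[col 0] AD: children A:{T}, D:{G} ∪→ {G,T}; cost 1
[col 0] OP: children O:{A}, P:{G} ∪→ {A,G}; cost 1
[col 0] OPV: children OP:{A,G}, V:{G} ∩→ {G}; cost 0
[col 0] ADOPV: children AD:{G,T}, OPV:{G} ∩→ {G}; cost 0
[col 1] AD: children A:{A}, D:{G} ∪→ {A,G}; cost 1
[col 1] OP: children O:{A}, P:{C} ∪→ {A,C}; cost 1
[col 1] OPV: children OP:{A,C}, V:{G} ∪→ {A,C,G}; cost 1
[col 1] ADOPV: children AD:{A,G}, OPV:{A,C,G} ∩→ {A,G}; cost 0
[col 2] AD: children A:{A}, D:{T} ∪→ {A,T}; cost 1
[col 2] OP: children O:{A}, P:{A} ∩→ {A}; cost 0
[col 2] OPV: children OP:{A}, V:{T} ∪→ {A,T}; cost 1
[col 2] ADOPV: children AD:{A,T}, OPV:{A,T} ∩→ {A,T}; cost 0
[col 3] AD: children A:{A}, D:{T} ∪→ {A,T}; cost 1
[col 3] OP: children O:{G}, P:{T} ∪→ {G,T}; cost 1
[col 3] OPV: children OP:{G,T}, V:{A} ∪→ {A,G,T}; cost 1
[col 3] ADOPV: children AD:{A,T}, OPV:{A,G,T} ∩→ {A,T}; cost 0
[col 4] AD: children A:{C}, D:{T} ∪→ {C,T}; cost 1
[col 4] OP: children O:{C}, P:{G} ∪→ {C,G}; cost 1
[col 4] OPV: children OP:{C,G}, V:{A} ∪→ {A,C,G}; cost 1
[col 4] ADOPV: children AD:{C,T}, OPV:{A,C,G} ∩→ {C}; cost 0
[col 5] AD: children A:{C}, D:{G} ∪→ {C,G}; cost 1
[col 5] OP: children O:{T}, P:{A} ∪→ {A,T}; cost 1
[col 5] OPV: children OP:{A,T}, V:{G} ∪→ {A,G,T}; cost 1
[col 5] ADOPV: children AD:{C,G}, OPV:{A,G,T} ∩→ {G}; cost 0
[col 6] AD: children A:{C}, D:{C} ∩→ {C}; cost 0
[col 6] OP: children O:{G}, P:{C} ∪→ {C,G}; cost 1
[col 6] OPV: children OP:{C,G}, V:{C} ∩→ {C}; cost 0
[col 6] ADOPV: children AD:{C}, OPV:{C} ∩→ {C}; cost 0
per-site changes: [2, 3, 2, 3, 3, 3, 1]; total = 17

A,G,T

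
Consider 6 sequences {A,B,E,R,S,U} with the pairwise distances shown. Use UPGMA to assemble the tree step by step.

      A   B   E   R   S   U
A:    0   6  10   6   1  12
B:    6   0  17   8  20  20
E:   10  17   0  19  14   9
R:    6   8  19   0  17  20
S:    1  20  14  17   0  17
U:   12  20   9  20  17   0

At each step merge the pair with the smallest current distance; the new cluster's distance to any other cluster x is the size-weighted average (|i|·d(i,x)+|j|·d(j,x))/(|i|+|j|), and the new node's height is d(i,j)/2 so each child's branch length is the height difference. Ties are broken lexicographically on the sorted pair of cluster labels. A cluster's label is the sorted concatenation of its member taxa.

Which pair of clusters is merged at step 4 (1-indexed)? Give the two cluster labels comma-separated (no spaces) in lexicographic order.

1. join A+S (d=1) ⇒ AS; edges |A|=1/2, |S|=1/2
  updated: d(AS,B)=13, d(AS,E)=12, d(AS,R)=23/2, d(AS,U)=29/2
2. join B+R (d=8) ⇒ BR; edges |B|=4, |R|=4
  updated: d(AS,BR)=49/4, d(BR,E)=18, d(BR,U)=20
3. join E+U (d=9) ⇒ EU; edges |E|=9/2, |U|=9/2
  updated: d(AS,EU)=53/4, d(BR,EU)=19
4. join AS+BR (d=49/4) ⇒ ABRS; edges |AS|=45/8, |BR|=17/8
  updated: d(ABRS,EU)=129/8
5. join ABRS+EU (d=129/8) ⇒ ABERSU; edges |ABRS|=31/16, |EU|=57/16
final tree: (((A:1/2,S:1/2):45/8,(B:4,R:4):17/8):31/16,(E:9/2,U:9/2):57/16)
total length: 125/4

AS,BR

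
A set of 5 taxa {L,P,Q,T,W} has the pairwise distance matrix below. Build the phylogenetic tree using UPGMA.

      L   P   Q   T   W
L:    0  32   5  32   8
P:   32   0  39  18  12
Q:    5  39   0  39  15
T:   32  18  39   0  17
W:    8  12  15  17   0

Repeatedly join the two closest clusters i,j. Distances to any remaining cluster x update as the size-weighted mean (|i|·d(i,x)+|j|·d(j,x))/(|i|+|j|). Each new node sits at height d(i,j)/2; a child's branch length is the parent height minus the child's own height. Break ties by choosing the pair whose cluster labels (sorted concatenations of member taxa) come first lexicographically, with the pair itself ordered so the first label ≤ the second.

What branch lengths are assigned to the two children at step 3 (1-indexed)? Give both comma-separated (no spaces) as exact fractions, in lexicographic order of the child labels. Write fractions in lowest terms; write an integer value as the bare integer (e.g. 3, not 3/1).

9,9

1. join L+Q (d=5) ⇒ LQ; edges |L|=5/2, |Q|=5/2
  updated: d(LQ,P)=71/2, d(LQ,T)=71/2, d(LQ,W)=23/2
2. join LQ+W (d=23/2) ⇒ LQW; edges |LQ|=13/4, |W|=23/4
  updated: d(LQW,P)=83/3, d(LQW,T)=88/3
3. join P+T (d=18) ⇒ PT; edges |P|=9, |T|=9
  updated: d(LQW,PT)=57/2
4. join LQW+PT (d=57/2) ⇒ LPQTW; edges |LQW|=17/2, |PT|=21/4
final tree: (((L:5/2,Q:5/2):13/4,W:23/4):17/2,(P:9,T:9):21/4)
total length: 183/4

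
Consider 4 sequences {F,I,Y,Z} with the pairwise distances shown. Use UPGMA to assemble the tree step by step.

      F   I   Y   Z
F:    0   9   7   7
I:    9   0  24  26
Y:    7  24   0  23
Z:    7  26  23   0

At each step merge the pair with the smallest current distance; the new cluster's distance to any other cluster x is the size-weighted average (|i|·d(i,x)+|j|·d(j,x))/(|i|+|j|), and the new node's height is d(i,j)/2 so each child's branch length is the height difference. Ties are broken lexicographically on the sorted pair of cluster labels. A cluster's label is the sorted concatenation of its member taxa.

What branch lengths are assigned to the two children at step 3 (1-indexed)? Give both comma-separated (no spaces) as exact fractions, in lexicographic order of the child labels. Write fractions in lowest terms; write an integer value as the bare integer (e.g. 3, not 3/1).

7/3,59/6

step 1: merge (F,Y) at d=7; branch lengths F→7/2, Y→7/2; new cluster FY
  updated: d(FY,I)=33/2, d(FY,Z)=15
step 2: merge (FY,Z) at d=15; branch lengths FY→4, Z→15/2; new cluster FYZ
  updated: d(FYZ,I)=59/3
step 3: merge (FYZ,I) at d=59/3; branch lengths FYZ→7/3, I→59/6; new cluster FIYZ
final tree: (((F:7/2,Y:7/2):4,Z:15/2):7/3,I:59/6)
total length: 92/3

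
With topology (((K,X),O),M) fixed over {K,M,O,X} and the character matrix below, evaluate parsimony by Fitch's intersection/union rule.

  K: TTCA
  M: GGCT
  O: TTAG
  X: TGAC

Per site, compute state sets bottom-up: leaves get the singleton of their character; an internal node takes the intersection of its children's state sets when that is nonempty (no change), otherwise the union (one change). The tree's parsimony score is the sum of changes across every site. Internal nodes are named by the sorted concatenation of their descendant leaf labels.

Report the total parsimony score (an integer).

KX@0: {T} ∩ {T} = {T} (intersection, +0)
KOX@0: {T} ∩ {T} = {T} (intersection, +0)
KMOX@0: {T} ∪ {G} = {G,T} (union, +1)
KX@1: {T} ∪ {G} = {G,T} (union, +1)
KOX@1: {G,T} ∩ {T} = {T} (intersection, +0)
KMOX@1: {T} ∪ {G} = {G,T} (union, +1)
KX@2: {C} ∪ {A} = {A,C} (union, +1)
KOX@2: {A,C} ∩ {A} = {A} (intersection, +0)
KMOX@2: {A} ∪ {C} = {A,C} (union, +1)
KX@3: {A} ∪ {C} = {A,C} (union, +1)
KOX@3: {A,C} ∪ {G} = {A,C,G} (union, +1)
KMOX@3: {A,C,G} ∪ {T} = {A,C,G,T} (union, +1)
per-site changes: [1, 2, 2, 3]; total = 8

8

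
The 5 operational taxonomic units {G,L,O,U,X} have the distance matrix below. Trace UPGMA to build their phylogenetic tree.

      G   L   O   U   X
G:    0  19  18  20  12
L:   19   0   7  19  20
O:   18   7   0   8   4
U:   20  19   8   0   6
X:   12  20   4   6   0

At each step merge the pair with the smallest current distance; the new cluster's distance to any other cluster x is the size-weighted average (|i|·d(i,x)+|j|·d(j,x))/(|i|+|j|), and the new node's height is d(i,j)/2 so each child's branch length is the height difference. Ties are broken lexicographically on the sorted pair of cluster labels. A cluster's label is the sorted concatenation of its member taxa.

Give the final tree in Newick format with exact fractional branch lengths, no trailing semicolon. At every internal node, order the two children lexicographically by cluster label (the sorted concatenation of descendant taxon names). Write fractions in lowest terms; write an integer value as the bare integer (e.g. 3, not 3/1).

step 1: merge (O,X) at d=4; branch lengths O→2, X→2; new cluster OX
  updated: d(G,OX)=15, d(L,OX)=27/2, d(OX,U)=7
step 2: merge (OX,U) at d=7; branch lengths OX→3/2, U→7/2; new cluster OUX
  updated: d(G,OUX)=50/3, d(L,OUX)=46/3
step 3: merge (L,OUX) at d=46/3; branch lengths L→23/3, OUX→25/6; new cluster LOUX
  updated: d(G,LOUX)=69/4
step 4: merge (G,LOUX) at d=69/4; branch lengths G→69/8, LOUX→23/24; new cluster GLOUX
final tree: (G:69/8,(L:23/3,((O:2,X:2):3/2,U:7/2):25/6):23/24)
total length: 365/12

(G:69/8,(L:23/3,((O:2,X:2):3/2,U:7/2):25/6):23/24)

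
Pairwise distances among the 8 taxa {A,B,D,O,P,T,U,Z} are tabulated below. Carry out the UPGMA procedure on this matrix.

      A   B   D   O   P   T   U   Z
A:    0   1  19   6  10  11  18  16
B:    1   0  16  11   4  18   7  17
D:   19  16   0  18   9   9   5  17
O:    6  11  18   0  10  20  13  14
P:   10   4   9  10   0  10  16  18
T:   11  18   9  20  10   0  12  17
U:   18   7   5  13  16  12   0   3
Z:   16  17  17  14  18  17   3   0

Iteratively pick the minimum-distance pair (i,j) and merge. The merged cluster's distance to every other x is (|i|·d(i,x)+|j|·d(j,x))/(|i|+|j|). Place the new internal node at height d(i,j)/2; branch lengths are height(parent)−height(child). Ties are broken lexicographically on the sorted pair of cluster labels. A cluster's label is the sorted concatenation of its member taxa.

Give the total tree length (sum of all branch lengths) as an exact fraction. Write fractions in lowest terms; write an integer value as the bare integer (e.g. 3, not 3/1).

1. join A+B (d=1) ⇒ AB; edges |A|=1/2, |B|=1/2
  updated: d(AB,D)=35/2, d(AB,O)=17/2, d(AB,P)=7, d(AB,T)=29/2, d(AB,U)=25/2, d(AB,Z)=33/2
2. join U+Z (d=3) ⇒ UZ; edges |U|=3/2, |Z|=3/2
  updated: d(AB,UZ)=29/2, d(D,UZ)=11, d(O,UZ)=27/2, d(P,UZ)=17, d(T,UZ)=29/2
3. join AB+P (d=7) ⇒ ABP; edges |AB|=3, |P|=7/2
  updated: d(ABP,D)=44/3, d(ABP,O)=9, d(ABP,T)=13, d(ABP,UZ)=46/3
4. join ABP+O (d=9) ⇒ ABOP; edges |ABP|=1, |O|=9/2
  updated: d(ABOP,D)=31/2, d(ABOP,T)=59/4, d(ABOP,UZ)=119/8
5. join D+T (d=9) ⇒ DT; edges |D|=9/2, |T|=9/2
  updated: d(ABOP,DT)=121/8, d(DT,UZ)=51/4
6. join DT+UZ (d=51/4) ⇒ DTUZ; edges |DT|=15/8, |UZ|=39/8
  updated: d(ABOP,DTUZ)=15
7. join ABOP+DTUZ (d=15) ⇒ ABDOPTUZ; edges |ABOP|=3, |DTUZ|=9/8
final tree: ((((A:1/2,B:1/2):3,P:7/2):1,O:9/2):3,((D:9/2,T:9/2):15/8,(U:3/2,Z:3/2):39/8):9/8)
total length: 287/8

287/8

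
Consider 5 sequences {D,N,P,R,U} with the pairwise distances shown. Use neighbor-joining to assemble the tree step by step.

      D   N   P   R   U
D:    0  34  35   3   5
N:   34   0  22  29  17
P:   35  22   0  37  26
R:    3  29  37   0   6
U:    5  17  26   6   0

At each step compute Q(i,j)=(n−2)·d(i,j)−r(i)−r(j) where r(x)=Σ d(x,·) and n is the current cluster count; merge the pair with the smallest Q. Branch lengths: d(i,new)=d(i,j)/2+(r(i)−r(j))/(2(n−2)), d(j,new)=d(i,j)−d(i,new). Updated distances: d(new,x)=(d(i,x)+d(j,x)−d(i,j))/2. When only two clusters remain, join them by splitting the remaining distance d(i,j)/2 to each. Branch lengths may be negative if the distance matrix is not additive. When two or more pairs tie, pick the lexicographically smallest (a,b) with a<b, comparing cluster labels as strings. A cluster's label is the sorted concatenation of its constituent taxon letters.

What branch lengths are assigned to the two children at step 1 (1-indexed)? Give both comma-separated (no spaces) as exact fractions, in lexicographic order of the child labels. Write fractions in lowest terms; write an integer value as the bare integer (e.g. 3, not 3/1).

step 1: merge (N,P) at d=22, Q=-156; branch lengths N→8, P→14; new cluster NP
  updated: d(D,NP)=47/2, d(NP,R)=22, d(NP,U)=21/2
step 2: merge (D,R) at d=3, Q=-113/2; branch lengths D→13/8, R→11/8; new cluster DR
  updated: d(DR,NP)=85/4, d(DR,U)=4
step 3: merge (DR,NP) at d=85/4, Q=-143/4; branch lengths DR→59/8, NP→111/8; new cluster DNPR
  updated: d(DNPR,U)=-27/8
step 4: merge (DNPR,U) at d=-27/8; branch lengths DNPR→-27/16, U→-27/16; new cluster DNPRU
final tree: (((D:13/8,R:11/8):59/8,(N:8,P:14):111/8):-27/16,U:-27/16)
total length: 343/8

8,14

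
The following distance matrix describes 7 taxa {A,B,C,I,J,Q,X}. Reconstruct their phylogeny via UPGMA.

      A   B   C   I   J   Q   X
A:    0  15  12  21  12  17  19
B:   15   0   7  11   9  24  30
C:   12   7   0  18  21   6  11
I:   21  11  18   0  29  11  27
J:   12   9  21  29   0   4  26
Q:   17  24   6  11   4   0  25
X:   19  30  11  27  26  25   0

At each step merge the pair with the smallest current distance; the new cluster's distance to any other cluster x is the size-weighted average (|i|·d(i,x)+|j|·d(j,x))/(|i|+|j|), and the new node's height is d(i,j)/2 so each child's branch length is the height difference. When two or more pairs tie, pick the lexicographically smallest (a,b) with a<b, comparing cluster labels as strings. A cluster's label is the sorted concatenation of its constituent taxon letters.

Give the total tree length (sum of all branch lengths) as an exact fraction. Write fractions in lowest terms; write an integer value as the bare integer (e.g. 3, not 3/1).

155/3

step 1: merge (J,Q) at d=4; branch lengths J→2, Q→2; new cluster JQ
  updated: d(A,JQ)=29/2, d(B,JQ)=33/2, d(C,JQ)=27/2, d(I,JQ)=20, d(JQ,X)=51/2
step 2: merge (B,C) at d=7; branch lengths B→7/2, C→7/2; new cluster BC
  updated: d(A,BC)=27/2, d(BC,I)=29/2, d(BC,JQ)=15, d(BC,X)=41/2
step 3: merge (A,BC) at d=27/2; branch lengths A→27/4, BC→13/4; new cluster ABC
  updated: d(ABC,I)=50/3, d(ABC,JQ)=89/6, d(ABC,X)=20
step 4: merge (ABC,JQ) at d=89/6; branch lengths ABC→2/3, JQ→65/12; new cluster ABCJQ
  updated: d(ABCJQ,I)=18, d(ABCJQ,X)=111/5
step 5: merge (ABCJQ,I) at d=18; branch lengths ABCJQ→19/12, I→9; new cluster ABCIJQ
  updated: d(ABCIJQ,X)=23
step 6: merge (ABCIJQ,X) at d=23; branch lengths ABCIJQ→5/2, X→23/2; new cluster ABCIJQX
final tree: ((((A:27/4,(B:7/2,C:7/2):13/4):2/3,(J:2,Q:2):65/12):19/12,I:9):5/2,X:23/2)
total length: 155/3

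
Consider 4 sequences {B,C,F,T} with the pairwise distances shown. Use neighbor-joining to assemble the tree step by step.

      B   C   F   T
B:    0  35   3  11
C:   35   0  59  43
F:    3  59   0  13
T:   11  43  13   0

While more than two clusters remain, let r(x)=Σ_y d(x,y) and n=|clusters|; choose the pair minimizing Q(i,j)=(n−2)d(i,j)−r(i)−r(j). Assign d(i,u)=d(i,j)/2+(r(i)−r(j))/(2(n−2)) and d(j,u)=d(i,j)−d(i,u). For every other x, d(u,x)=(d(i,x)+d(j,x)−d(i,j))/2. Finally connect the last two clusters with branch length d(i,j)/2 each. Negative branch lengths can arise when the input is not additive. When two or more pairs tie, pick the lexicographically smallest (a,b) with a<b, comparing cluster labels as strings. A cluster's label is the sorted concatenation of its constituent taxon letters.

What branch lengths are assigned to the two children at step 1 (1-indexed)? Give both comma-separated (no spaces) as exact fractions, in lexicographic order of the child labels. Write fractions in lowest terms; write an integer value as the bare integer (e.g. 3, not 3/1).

-5,8

1. join B+F (d=3, Q=-118) ⇒ BF; edges |B|=-5, |F|=8
  updated: d(BF,C)=91/2, d(BF,T)=21/2
2. join BF+C (d=91/2, Q=-99) ⇒ BCF; edges |BF|=13/2, |C|=39
  updated: d(BCF,T)=4
3. join BCF+T (d=4) ⇒ BCFT; edges |BCF|=2, |T|=2
final tree: (((B:-5,F:8):13/2,C:39):2,T:2)
total length: 105/2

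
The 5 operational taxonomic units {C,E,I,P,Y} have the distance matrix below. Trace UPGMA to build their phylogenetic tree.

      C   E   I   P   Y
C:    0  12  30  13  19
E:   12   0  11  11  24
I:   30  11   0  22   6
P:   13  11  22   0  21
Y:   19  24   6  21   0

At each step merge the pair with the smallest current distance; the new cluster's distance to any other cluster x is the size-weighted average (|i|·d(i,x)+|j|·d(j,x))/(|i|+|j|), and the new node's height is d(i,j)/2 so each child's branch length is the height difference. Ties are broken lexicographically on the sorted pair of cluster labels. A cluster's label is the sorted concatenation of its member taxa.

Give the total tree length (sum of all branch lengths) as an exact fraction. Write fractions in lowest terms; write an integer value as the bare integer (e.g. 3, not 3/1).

431/12

iteration 1: select I,Y (d=6); attach at lengths (3, 3); label the merged cluster IY
  updated: d(C,IY)=49/2, d(E,IY)=35/2, d(IY,P)=43/2
iteration 2: select E,P (d=11); attach at lengths (11/2, 11/2); label the merged cluster EP
  updated: d(C,EP)=25/2, d(EP,IY)=39/2
iteration 3: select C,EP (d=25/2); attach at lengths (25/4, 3/4); label the merged cluster CEP
  updated: d(CEP,IY)=127/6
iteration 4: select CEP,IY (d=127/6); attach at lengths (13/3, 91/12); label the merged cluster CEIPY
final tree: ((C:25/4,(E:11/2,P:11/2):3/4):13/3,(I:3,Y:3):91/12)
total length: 431/12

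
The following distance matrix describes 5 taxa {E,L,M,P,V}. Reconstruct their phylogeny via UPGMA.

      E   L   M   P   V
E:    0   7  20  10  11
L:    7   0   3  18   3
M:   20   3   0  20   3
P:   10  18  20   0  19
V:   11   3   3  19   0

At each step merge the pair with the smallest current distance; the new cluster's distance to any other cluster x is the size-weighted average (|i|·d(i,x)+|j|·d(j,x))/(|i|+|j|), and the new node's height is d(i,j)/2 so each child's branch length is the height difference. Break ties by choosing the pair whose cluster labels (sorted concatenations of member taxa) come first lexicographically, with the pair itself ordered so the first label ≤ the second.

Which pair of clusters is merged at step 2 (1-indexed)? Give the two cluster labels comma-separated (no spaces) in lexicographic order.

1. join L+M (d=3) ⇒ LM; edges |L|=3/2, |M|=3/2
  updated: d(E,LM)=27/2, d(LM,P)=19, d(LM,V)=3
2. join LM+V (d=3) ⇒ LMV; edges |LM|=0, |V|=3/2
  updated: d(E,LMV)=38/3, d(LMV,P)=19
3. join E+P (d=10) ⇒ EP; edges |E|=5, |P|=5
  updated: d(EP,LMV)=95/6
4. join EP+LMV (d=95/6) ⇒ ELMPV; edges |EP|=35/12, |LMV|=77/12
final tree: ((E:5,P:5):35/12,((L:3/2,M:3/2):0,V:3/2):77/12)
total length: 143/6

LM,V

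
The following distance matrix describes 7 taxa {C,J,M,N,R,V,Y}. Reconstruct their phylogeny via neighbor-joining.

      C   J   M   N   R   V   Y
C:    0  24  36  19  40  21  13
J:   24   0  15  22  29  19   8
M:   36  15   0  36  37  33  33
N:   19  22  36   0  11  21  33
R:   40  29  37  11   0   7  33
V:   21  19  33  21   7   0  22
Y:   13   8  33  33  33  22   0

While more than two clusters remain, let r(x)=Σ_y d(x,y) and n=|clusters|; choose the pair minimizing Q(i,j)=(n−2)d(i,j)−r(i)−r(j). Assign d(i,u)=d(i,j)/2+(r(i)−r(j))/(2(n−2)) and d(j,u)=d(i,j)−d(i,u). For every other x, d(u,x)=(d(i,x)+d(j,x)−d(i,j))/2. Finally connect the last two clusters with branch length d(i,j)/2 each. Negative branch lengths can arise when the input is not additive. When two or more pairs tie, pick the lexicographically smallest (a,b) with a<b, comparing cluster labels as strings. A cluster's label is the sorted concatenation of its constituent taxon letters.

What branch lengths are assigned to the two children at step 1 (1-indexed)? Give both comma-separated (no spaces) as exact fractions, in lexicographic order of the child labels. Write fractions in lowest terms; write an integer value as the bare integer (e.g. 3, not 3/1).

1. join R+V (d=7, Q=-245) ⇒ RV; edges |R|=69/10, |V|=1/10
  updated: d(C,RV)=27, d(J,RV)=41/2, d(M,RV)=63/2, d(N,RV)=25/2, d(RV,Y)=24
2. join N+RV (d=25/2, Q=-188) ⇒ NRV; edges |N|=57/8, |RV|=43/8
  updated: d(C,NRV)=67/4, d(J,NRV)=15, d(M,NRV)=55/2, d(NRV,Y)=89/4
3. join J+M (d=15, Q=-257/2) ⇒ JM; edges |J|=-3/4, |M|=63/4
  updated: d(C,JM)=45/2, d(JM,NRV)=55/4, d(JM,Y)=13
4. join C+Y (d=13, Q=-149/2) ⇒ CY; edges |C|=15/2, |Y|=11/2
  updated: d(CY,JM)=45/4, d(CY,NRV)=13
5. join CY+JM (d=45/4, Q=-38) ⇒ CJMY; edges |CY|=21/4, |JM|=6
  updated: d(CJMY,NRV)=31/4
6. join CJMY+NRV (d=31/4) ⇒ CJMNRVY; edges |CJMY|=31/8, |NRV|=31/8
final tree: (((C:15/2,Y:11/2):21/4,(J:-3/4,M:63/4):6):31/8,(N:57/8,(R:69/10,V:1/10):43/8):31/8)
total length: 133/2

69/10,1/10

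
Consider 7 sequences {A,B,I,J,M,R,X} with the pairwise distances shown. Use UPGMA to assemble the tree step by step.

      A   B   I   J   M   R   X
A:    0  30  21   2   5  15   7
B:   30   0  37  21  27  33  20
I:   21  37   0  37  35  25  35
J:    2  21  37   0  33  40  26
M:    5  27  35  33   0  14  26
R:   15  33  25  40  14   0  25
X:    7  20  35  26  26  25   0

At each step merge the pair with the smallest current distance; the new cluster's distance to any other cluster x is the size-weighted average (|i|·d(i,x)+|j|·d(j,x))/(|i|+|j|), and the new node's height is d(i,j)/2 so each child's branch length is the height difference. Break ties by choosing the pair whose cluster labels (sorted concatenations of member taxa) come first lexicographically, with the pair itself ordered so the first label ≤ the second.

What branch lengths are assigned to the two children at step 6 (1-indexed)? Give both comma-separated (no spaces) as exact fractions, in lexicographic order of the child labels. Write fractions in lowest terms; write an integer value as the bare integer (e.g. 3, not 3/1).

1. join A+J (d=2) ⇒ AJ; edges |A|=1, |J|=1
  updated: d(AJ,B)=51/2, d(AJ,I)=29, d(AJ,M)=19, d(AJ,R)=55/2, d(AJ,X)=33/2
2. join M+R (d=14) ⇒ MR; edges |M|=7, |R|=7
  updated: d(AJ,MR)=93/4, d(B,MR)=30, d(I,MR)=30, d(MR,X)=51/2
3. join AJ+X (d=33/2) ⇒ AJX; edges |AJ|=29/4, |X|=33/4
  updated: d(AJX,B)=71/3, d(AJX,I)=31, d(AJX,MR)=24
4. join AJX+B (d=71/3) ⇒ ABJX; edges |AJX|=43/12, |B|=71/6
  updated: d(ABJX,I)=65/2, d(ABJX,MR)=51/2
5. join ABJX+MR (d=51/2) ⇒ ABJMRX; edges |ABJX|=11/12, |MR|=23/4
  updated: d(ABJMRX,I)=95/3
6. join ABJMRX+I (d=95/3) ⇒ ABIJMRX; edges |ABJMRX|=37/12, |I|=95/6
final tree: (((((A:1,J:1):29/4,X:33/4):43/12,B:71/6):11/12,(M:7,R:7):23/4):37/12,I:95/6)
total length: 145/2

37/12,95/6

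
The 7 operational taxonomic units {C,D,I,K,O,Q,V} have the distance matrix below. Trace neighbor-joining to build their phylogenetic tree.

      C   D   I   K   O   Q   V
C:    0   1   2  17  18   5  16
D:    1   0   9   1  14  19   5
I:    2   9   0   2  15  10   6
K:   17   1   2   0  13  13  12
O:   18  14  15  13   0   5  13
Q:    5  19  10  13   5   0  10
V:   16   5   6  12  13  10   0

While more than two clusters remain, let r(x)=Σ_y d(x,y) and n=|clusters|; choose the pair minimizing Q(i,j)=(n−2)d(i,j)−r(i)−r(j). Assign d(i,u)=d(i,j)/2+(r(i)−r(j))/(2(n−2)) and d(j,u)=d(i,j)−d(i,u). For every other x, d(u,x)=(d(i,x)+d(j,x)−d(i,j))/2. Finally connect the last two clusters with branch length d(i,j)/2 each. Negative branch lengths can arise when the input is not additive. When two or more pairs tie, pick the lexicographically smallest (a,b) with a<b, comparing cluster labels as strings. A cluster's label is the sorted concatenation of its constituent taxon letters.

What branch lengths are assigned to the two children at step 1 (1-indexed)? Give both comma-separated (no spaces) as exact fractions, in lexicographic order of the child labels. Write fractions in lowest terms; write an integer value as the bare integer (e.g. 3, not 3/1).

1. join O+Q (d=5, Q=-115) ⇒ OQ; edges |O|=41/10, |Q|=9/10
  updated: d(C,OQ)=9, d(D,OQ)=14, d(I,OQ)=10, d(K,OQ)=21/2, d(OQ,V)=9
2. join C+D (d=1, Q=-71) ⇒ CD; edges |C|=19/8, |D|=-11/8
  updated: d(CD,I)=5, d(CD,K)=17/2, d(CD,OQ)=11, d(CD,V)=10
3. join OQ+V (d=9, Q=-101/2) ⇒ OQV; edges |OQ|=61/12, |V|=47/12
  updated: d(CD,OQV)=6, d(I,OQV)=7/2, d(K,OQV)=27/4
4. join CD+OQV (d=6, Q=-95/4) ⇒ CDOQV; edges |CD|=61/16, |OQV|=35/16
  updated: d(CDOQV,I)=5/4, d(CDOQV,K)=37/8
5. join CDOQV+I (d=5/4, Q=-63/8) ⇒ CDIOQV; edges |CDOQV|=31/16, |I|=-11/16
  updated: d(CDIOQV,K)=43/16
6. join CDIOQV+K (d=43/16) ⇒ CDIKOQV; edges |CDIOQV|=43/32, |K|=43/32
final tree: ((((C:19/8,D:-11/8):61/16,((O:41/10,Q:9/10):61/12,V:47/12):35/16):31/16,I:-11/16):43/32,K:43/32)
total length: 399/16

41/10,9/10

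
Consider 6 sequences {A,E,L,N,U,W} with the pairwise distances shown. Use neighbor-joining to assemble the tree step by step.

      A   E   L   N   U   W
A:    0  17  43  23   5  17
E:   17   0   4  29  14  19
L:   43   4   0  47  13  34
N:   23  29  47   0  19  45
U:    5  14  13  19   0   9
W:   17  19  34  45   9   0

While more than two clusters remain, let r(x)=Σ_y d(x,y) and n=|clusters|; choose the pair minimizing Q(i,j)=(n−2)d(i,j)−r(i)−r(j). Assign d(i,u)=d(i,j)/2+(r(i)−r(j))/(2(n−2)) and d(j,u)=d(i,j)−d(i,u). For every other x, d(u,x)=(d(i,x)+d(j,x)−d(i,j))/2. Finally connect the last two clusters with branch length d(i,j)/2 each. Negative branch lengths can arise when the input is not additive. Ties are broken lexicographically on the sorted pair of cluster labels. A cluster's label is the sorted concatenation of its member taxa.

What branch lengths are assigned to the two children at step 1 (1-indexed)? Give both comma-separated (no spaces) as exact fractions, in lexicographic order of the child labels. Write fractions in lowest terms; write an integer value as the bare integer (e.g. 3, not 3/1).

1. join E+L (d=4, Q=-208) ⇒ EL; edges |E|=-21/4, |L|=37/4
  updated: d(A,EL)=28, d(EL,N)=36, d(EL,U)=23/2, d(EL,W)=49/2
2. join A+N (d=23, Q=-127) ⇒ AN; edges |A|=19/6, |N|=119/6
  updated: d(AN,EL)=41/2, d(AN,U)=1/2, d(AN,W)=39/2
3. join AN+U (d=1/2, Q=-121/2) ⇒ ANU; edges |AN|=41/8, |U|=-37/8
  updated: d(ANU,EL)=63/4, d(ANU,W)=14
4. join ANU+EL (d=63/4, Q=-217/4) ⇒ AELNU; edges |ANU|=21/8, |EL|=105/8
  updated: d(AELNU,W)=91/8
5. join AELNU+W (d=91/8) ⇒ AELNUW; edges |AELNU|=91/16, |W|=91/16
final tree: ((((A:19/6,N:119/6):41/8,U:-37/8):21/8,(E:-21/4,L:37/4):105/8):91/16,W:91/16)
total length: 437/8

-21/4,37/4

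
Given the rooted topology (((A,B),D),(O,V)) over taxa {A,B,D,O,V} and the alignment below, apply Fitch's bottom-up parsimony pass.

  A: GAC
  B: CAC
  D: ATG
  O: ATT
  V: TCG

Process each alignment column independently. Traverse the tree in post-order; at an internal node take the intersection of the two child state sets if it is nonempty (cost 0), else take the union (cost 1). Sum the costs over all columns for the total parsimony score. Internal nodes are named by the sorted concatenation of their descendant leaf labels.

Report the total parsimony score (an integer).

site 0, node AB: A={G} ∪ B={C} → {C,G} (+1)
site 0, node ABD: AB={C,G} ∪ D={A} → {A,C,G} (+1)
site 0, node OV: O={A} ∪ V={T} → {A,T} (+1)
site 0, node ABDOV: ABD={A,C,G} ∩ OV={A,T} → {A} (+0)
site 1, node AB: A={A} ∩ B={A} → {A} (+0)
site 1, node ABD: AB={A} ∪ D={T} → {A,T} (+1)
site 1, node OV: O={T} ∪ V={C} → {C,T} (+1)
site 1, node ABDOV: ABD={A,T} ∩ OV={C,T} → {T} (+0)
site 2, node AB: A={C} ∩ B={C} → {C} (+0)
site 2, node ABD: AB={C} ∪ D={G} → {C,G} (+1)
site 2, node OV: O={T} ∪ V={G} → {G,T} (+1)
site 2, node ABDOV: ABD={C,G} ∩ OV={G,T} → {G} (+0)
per-site changes: [3, 2, 2]; total = 7

7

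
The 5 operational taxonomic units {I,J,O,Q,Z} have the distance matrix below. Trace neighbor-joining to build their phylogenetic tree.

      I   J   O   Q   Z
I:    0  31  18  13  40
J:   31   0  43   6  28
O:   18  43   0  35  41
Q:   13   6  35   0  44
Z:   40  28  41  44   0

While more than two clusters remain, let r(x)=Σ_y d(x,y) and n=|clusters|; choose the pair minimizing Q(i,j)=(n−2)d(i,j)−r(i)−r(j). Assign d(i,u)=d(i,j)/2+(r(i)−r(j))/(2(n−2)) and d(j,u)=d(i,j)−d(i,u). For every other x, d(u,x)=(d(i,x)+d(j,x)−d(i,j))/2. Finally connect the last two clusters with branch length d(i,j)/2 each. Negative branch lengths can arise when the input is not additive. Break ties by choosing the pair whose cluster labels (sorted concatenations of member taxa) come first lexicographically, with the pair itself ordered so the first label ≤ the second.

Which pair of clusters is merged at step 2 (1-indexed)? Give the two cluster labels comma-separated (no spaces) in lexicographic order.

1. join J+Q (d=6, Q=-188) ⇒ JQ; edges |J|=14/3, |Q|=4/3
  updated: d(I,JQ)=19, d(JQ,O)=36, d(JQ,Z)=33
2. join I+O (d=18, Q=-136) ⇒ IO; edges |I|=9/2, |O|=27/2
  updated: d(IO,JQ)=37/2, d(IO,Z)=63/2
3. join IO+JQ (d=37/2, Q=-83) ⇒ IJOQ; edges |IO|=17/2, |JQ|=10
  updated: d(IJOQ,Z)=23
4. join IJOQ+Z (d=23) ⇒ IJOQZ; edges |IJOQ|=23/2, |Z|=23/2
final tree: (((I:9/2,O:27/2):17/2,(J:14/3,Q:4/3):10):23/2,Z:23/2)
total length: 131/2

I,O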